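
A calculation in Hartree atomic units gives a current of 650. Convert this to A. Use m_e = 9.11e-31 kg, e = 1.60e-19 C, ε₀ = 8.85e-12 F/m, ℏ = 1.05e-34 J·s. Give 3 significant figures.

4.34 A

One atomic unit of electric current: I_au = e E_h/ℏ = m_e e⁵/((4πε₀)²ℏ³) = 6.67e-3 A.
650 × 6.67e-3 A = 4.34 A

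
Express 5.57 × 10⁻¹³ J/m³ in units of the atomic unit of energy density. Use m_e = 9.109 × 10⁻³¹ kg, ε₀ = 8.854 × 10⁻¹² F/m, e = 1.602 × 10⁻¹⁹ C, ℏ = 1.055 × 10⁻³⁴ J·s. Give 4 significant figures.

atomic unit of energy density: u_au = E_h/a₀³ = m_e⁴e¹⁰/((4πε₀)⁵ℏ⁸) = 2.929 × 10¹³ J/m³.
5.57 × 10⁻¹³ / 2.929 × 10¹³ = 1.902 × 10⁻²⁶

1.902 × 10⁻²⁶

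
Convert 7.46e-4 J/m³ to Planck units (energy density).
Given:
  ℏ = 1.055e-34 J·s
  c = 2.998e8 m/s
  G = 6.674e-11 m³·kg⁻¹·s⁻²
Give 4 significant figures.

1.610e-117

Planck energy density: u_P = c⁷/(ℏG²) = 4.632e113 J/m³.
7.46e-4 / 4.632e113 = 1.610e-117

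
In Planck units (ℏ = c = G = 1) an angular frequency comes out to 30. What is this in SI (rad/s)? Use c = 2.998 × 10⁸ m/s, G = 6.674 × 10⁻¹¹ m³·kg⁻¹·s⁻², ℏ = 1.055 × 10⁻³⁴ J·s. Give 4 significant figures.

One Planck angular frequency: ω_P = √(c⁵/(ℏG)) = 1.855 × 10⁴³ rad/s.
30 × 1.855 × 10⁴³ rad/s = 5.564 × 10⁴⁴ rad/s

5.564 × 10⁴⁴ rad/s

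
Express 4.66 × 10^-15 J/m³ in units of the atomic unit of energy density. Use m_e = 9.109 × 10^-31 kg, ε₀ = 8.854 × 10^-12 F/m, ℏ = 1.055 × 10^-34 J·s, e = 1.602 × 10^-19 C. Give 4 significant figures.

1.591 × 10^-28

atomic unit of energy density: u_au = E_h/a₀³ = m_e⁴e¹⁰/((4πε₀)⁵ℏ⁸) = 2.929 × 10^13 J/m³.
4.66 × 10^-15 / 2.929 × 10^13 = 1.591 × 10^-28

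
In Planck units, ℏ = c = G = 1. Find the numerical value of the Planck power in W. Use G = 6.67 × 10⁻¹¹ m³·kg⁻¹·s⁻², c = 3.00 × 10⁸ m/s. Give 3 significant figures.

From ℏ = c = G = 1 the power scale is P_P = c⁵/G.
  = 2.43 × 10⁴² / 6.67 × 10⁻¹¹
  = 3.64 × 10⁵² W

3.64 × 10⁵² W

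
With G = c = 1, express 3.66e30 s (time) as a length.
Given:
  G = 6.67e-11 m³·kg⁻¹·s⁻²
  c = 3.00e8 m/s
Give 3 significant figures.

1.10e39 m

Time → length via c.
3.66e30 s × (c) = 1.10e39 m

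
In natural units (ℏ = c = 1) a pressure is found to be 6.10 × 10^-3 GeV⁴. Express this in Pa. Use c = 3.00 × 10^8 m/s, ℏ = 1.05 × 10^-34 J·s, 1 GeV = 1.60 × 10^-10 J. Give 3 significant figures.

1.28 × 10^35 Pa

Pressure is [E]/[L]³ = [E]⁴/(ℏc)³.
1 GeV⁴ → 1/(ℏc)³ × (1 GeV in J)⁴ = 2.10 × 10^37 Pa.
Result: 6.10 × 10^-3 × 2.10 × 10^37 = 1.28 × 10^35 Pa.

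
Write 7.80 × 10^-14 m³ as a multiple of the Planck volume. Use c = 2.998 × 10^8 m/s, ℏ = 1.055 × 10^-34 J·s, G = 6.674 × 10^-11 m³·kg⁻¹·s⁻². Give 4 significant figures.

Planck volume: V_P = (ℏG/c³)^(3/2) = 4.224 × 10^-105 m³.
7.80 × 10^-14 / 4.224 × 10^-105 = 1.847 × 10^91

1.847 × 10^91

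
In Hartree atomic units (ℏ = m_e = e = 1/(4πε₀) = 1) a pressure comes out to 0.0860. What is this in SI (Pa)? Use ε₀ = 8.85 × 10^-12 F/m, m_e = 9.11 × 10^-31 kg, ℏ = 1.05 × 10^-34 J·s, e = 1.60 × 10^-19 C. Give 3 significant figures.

2.59 × 10^12 Pa

One atomic unit of pressure: P_au = E_h/a₀³ = m_e⁴e¹⁰/((4πε₀)⁵ℏ⁸) = 3.01 × 10^13 Pa.
0.0860 × 3.01 × 10^13 Pa = 2.59 × 10^12 Pa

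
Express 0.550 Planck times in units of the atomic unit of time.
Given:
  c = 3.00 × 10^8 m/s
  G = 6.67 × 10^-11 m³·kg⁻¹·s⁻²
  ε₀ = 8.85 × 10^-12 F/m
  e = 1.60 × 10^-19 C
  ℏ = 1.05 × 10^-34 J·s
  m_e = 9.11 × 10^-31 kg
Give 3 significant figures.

Planck time: t_P = √(ℏG/c⁵) = 5.37 × 10^-44 s
atomic unit of time: τ_au = (4πε₀)²ℏ³/(m_e e⁴) = 2.40 × 10^-17 s
0.550 × 5.37 × 10^-44 / 2.40 × 10^-17 = 1.23 × 10^-27

1.23 × 10^-27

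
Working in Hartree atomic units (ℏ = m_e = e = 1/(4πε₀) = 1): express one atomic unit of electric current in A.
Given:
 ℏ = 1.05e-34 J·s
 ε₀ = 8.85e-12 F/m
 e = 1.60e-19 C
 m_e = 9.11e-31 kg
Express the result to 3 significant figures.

6.67e-3 A

From ℏ = m_e = e = 1/(4πε₀) = 1 the current scale is I_au = e E_h/ℏ = m_e e⁵/((4πε₀)²ℏ³).
E_h = 4.38e-18 J
e·E_h/ℏ = 6.67e-3 A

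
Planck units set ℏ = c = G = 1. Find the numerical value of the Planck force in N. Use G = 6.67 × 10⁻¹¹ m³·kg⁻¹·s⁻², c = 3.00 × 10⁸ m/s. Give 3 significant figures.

From ℏ = c = G = 1 the force scale is F_P = c⁴/G.
  = 8.10 × 10³³ / 6.67 × 10⁻¹¹
  = 1.21 × 10⁴⁴ N

1.21 × 10⁴⁴ N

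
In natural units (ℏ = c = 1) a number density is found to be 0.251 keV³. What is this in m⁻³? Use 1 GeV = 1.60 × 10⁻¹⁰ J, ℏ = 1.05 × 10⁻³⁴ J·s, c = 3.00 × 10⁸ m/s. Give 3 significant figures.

3.29 × 10²⁸ m⁻³

Number density is [L]⁻³ = [E]³/(ℏc)³.
1 GeV³ → 1/(ℏc)³ × (1 GeV in J)³ = 1.31 × 10⁴⁷ m⁻³.
Convert the energy scale: 0.251 keV³ = 2.51 × 10⁻¹⁹ GeV³.
Result: 2.51 × 10⁻¹⁹ × 1.31 × 10⁴⁷ = 3.29 × 10²⁸ m⁻³.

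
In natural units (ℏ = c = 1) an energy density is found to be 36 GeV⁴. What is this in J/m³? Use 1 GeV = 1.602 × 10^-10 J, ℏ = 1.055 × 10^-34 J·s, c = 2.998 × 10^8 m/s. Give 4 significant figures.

[E]/[L]³ = [E]⁴/(ℏc)³; restore (ℏc)⁻³.
1 GeV⁴ → 1/(ℏc)³ × (1 GeV in J)⁴ = 2.082 × 10^37 J/m³.
Result: 36 × 2.082 × 10^37 = 7.494 × 10^38 J/m³.

7.494 × 10^38 J/m³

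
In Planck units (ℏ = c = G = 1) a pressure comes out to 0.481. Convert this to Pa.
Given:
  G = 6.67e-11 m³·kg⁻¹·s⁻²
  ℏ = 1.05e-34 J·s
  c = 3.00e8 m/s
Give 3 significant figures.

2.25e113 Pa

One Planck pressure: p_P = c⁷/(ℏG²) = 4.68e113 Pa.
0.481 × 4.68e113 Pa = 2.25e113 Pa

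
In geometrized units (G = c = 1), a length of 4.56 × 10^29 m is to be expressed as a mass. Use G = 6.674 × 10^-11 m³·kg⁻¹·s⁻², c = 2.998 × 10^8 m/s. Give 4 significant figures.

Length → mass via c²/G.
4.56 × 10^29 m × (c²/G) = 6.141 × 10^56 kg

6.141 × 10^56 kg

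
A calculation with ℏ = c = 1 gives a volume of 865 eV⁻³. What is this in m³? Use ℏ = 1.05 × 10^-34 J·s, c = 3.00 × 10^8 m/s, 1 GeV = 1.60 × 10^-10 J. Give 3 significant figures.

6.60 × 10^-18 m³

Volume is [L]³ = [E]⁻³·(ℏc)³.
1 GeV⁻³ → (ℏc)³ × (1 GeV in J)⁻³ = 7.63 × 10^-48 m³.
Convert the energy scale: 865 eV⁻³ = 8.65 × 10^29 GeV⁻³.
Result: 8.65 × 10^29 × 7.63 × 10^-48 = 6.60 × 10^-18 m³.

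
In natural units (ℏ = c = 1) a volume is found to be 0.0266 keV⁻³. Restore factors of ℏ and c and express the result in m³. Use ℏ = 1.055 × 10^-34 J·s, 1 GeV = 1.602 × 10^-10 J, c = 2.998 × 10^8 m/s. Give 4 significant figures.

Volume is [L]³ = [E]⁻³·(ℏc)³.
1 GeV⁻³ → (ℏc)³ × (1 GeV in J)⁻³ = 7.696 × 10^-48 m³.
Convert the energy scale: 0.0266 keV⁻³ = 2.66 × 10^16 GeV⁻³.
Result: 2.66 × 10^16 × 7.696 × 10^-48 = 2.047 × 10^-31 m³.

2.047 × 10^-31 m³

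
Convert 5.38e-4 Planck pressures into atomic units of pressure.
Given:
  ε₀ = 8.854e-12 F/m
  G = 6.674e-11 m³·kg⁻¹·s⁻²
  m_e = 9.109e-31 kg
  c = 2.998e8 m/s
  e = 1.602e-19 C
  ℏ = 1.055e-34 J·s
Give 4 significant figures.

8.508e96

Planck pressure: p_P = c⁷/(ℏG²) = 4.632e113 Pa
atomic unit of pressure: P_au = E_h/a₀³ = m_e⁴e¹⁰/((4πε₀)⁵ℏ⁸) = 2.929e13 Pa
5.38e-4 × 4.632e113 / 2.929e13 = 8.508e96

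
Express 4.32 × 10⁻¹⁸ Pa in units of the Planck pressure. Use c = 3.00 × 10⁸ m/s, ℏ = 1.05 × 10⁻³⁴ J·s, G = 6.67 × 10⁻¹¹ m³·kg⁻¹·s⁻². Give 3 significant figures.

Planck pressure: p_P = c⁷/(ℏG²) = 4.68 × 10¹¹³ Pa.
4.32 × 10⁻¹⁸ / 4.68 × 10¹¹³ = 9.23 × 10⁻¹³²

9.23 × 10⁻¹³²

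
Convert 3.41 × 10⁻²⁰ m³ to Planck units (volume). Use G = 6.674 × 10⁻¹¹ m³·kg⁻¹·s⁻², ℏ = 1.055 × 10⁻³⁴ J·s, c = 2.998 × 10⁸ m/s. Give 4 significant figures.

Planck volume: V_P = (ℏG/c³)^(3/2) = 4.224 × 10⁻¹⁰⁵ m³.
3.41 × 10⁻²⁰ / 4.224 × 10⁻¹⁰⁵ = 8.073 × 10⁸⁴

8.073 × 10⁸⁴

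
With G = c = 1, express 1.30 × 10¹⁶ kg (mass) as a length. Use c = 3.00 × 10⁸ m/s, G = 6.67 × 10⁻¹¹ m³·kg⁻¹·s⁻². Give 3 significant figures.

In G = c = 1 units mass has dimensions of length; the conversion factor is G/c².
1.30 × 10¹⁶ kg × (G/c²) = 9.63 × 10⁻¹² m

9.63 × 10⁻¹² m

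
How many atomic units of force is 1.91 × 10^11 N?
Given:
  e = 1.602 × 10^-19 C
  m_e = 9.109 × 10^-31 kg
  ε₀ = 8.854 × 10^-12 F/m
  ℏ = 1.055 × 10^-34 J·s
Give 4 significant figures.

atomic unit of force: F_au = E_h/a₀ = m_e²e⁶/((4πε₀)³ℏ⁴) = 8.220 × 10^-8 N.
1.91 × 10^11 / 8.220 × 10^-8 = 2.324 × 10^18

2.324 × 10^18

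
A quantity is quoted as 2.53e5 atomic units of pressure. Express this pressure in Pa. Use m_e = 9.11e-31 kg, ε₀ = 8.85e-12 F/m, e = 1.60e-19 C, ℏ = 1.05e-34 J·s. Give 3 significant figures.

One atomic unit of pressure: P_au = E_h/a₀³ = m_e⁴e¹⁰/((4πε₀)⁵ℏ⁸) = 3.01e13 Pa.
2.53e5 × 3.01e13 Pa = 7.62e18 Pa

7.62e18 Pa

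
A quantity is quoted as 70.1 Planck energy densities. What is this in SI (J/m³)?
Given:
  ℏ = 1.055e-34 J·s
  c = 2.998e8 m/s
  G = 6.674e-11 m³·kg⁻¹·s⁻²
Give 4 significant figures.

3.247e115 J/m³

One Planck energy density: u_P = c⁷/(ℏG²) = 4.632e113 J/m³.
70.1 × 4.632e113 J/m³ = 3.247e115 J/m³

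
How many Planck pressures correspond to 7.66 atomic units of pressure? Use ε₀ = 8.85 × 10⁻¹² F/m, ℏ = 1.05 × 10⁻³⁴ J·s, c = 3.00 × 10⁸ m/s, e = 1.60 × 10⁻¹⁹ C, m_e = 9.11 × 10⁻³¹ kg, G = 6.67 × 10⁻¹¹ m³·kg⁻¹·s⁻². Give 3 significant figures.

4.93 × 10⁻¹⁰⁰

atomic unit of pressure: P_au = E_h/a₀³ = m_e⁴e¹⁰/((4πε₀)⁵ℏ⁸) = 3.01 × 10¹³ Pa
Planck pressure: p_P = c⁷/(ℏG²) = 4.68 × 10¹¹³ Pa
7.66 × 3.01 × 10¹³ / 4.68 × 10¹¹³ = 4.93 × 10⁻¹⁰⁰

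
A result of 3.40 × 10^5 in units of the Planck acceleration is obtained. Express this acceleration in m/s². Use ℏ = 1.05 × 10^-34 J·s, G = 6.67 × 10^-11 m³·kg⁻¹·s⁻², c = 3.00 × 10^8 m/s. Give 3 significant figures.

1.90 × 10^57 m/s²

One Planck acceleration: a_P = √(c⁷/(ℏG)) = 5.59 × 10^51 m/s².
3.40 × 10^5 × 5.59 × 10^51 m/s² = 1.90 × 10^57 m/s²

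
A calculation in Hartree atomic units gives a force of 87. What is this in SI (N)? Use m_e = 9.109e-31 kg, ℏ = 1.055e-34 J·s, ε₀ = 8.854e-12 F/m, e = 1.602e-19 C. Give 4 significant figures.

One atomic unit of force: F_au = E_h/a₀ = m_e²e⁶/((4πε₀)³ℏ⁴) = 8.220e-8 N.
87 × 8.220e-8 N = 7.151e-6 N

7.151e-6 N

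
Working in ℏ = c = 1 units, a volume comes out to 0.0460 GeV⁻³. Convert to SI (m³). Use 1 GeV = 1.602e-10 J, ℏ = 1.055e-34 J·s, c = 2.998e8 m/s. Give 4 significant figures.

Volume is [L]³ = [E]⁻³·(ℏc)³.
1 GeV⁻³ → (ℏc)³ × (1 GeV in J)⁻³ = 7.696e-48 m³.
Result: 0.0460 × 7.696e-48 = 3.540e-49 m³.

3.540e-49 m³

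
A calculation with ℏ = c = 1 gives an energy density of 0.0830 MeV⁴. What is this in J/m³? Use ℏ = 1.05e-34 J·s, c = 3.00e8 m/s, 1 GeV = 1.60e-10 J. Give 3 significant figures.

[E]/[L]³ = [E]⁴/(ℏc)³; restore (ℏc)⁻³.
1 GeV⁴ → 1/(ℏc)³ × (1 GeV in J)⁴ = 2.10e37 J/m³.
Convert the energy scale: 0.0830 MeV⁴ = 8.30e-14 GeV⁴.
Result: 8.30e-14 × 2.10e37 = 1.74e24 J/m³.

1.74e24 J/m³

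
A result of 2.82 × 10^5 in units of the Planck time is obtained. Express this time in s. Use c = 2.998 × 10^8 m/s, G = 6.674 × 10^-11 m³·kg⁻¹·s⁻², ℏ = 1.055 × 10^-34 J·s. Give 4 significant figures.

One Planck time: t_P = √(ℏG/c⁵) = 5.392 × 10^-44 s.
2.82 × 10^5 × 5.392 × 10^-44 s = 1.521 × 10^-38 s

1.521 × 10^-38 s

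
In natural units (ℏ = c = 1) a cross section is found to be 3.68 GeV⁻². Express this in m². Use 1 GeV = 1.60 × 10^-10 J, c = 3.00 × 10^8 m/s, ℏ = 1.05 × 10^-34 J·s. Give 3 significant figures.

1.43 × 10^-31 m²

Area is [L]² = [E]⁻²·(ℏc)²; restore (ℏc)².
1 GeV⁻² → (ℏc)² × (1 GeV in J)⁻² = 3.88 × 10^-32 m².
Result: 3.68 × 3.88 × 10^-32 = 1.43 × 10^-31 m².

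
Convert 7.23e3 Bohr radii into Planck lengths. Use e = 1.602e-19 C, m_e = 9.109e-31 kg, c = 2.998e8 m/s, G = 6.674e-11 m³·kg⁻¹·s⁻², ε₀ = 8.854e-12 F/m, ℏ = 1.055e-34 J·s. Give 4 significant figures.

Bohr radius: a₀ = 4πε₀ℏ²/(m_e e²) = 5.297e-11 m
Planck length: ℓ_P = √(ℏG/c³) = 1.616e-35 m
7.23e3 × 5.297e-11 / 1.616e-35 = 2.369e28

2.369e28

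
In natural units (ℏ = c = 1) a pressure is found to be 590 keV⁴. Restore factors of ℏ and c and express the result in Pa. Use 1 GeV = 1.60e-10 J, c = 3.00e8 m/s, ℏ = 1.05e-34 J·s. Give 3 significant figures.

1.24e16 Pa

Pressure is [E]/[L]³ = [E]⁴/(ℏc)³.
1 GeV⁴ → 1/(ℏc)³ × (1 GeV in J)⁴ = 2.10e37 Pa.
Convert the energy scale: 590 keV⁴ = 5.90e-22 GeV⁴.
Result: 5.90e-22 × 2.10e37 = 1.24e16 Pa.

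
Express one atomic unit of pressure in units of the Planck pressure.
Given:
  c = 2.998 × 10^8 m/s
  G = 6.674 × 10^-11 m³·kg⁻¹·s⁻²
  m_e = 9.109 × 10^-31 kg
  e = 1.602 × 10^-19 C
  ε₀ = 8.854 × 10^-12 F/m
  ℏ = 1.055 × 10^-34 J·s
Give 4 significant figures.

atomic unit of pressure: P_au = E_h/a₀³ = m_e⁴e¹⁰/((4πε₀)⁵ℏ⁸) = 2.929 × 10^13 Pa
Planck pressure: p_P = c⁷/(ℏG²) = 4.632 × 10^113 Pa
ratio = 2.929 × 10^13 / 4.632 × 10^113 = 6.323 × 10^-101

6.323 × 10^-101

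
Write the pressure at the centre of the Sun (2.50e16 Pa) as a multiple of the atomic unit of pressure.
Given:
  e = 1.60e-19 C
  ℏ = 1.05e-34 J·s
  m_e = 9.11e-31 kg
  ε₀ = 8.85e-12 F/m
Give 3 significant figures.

atomic unit of pressure: P_au = E_h/a₀³ = m_e⁴e¹⁰/((4πε₀)⁵ℏ⁸) = 3.01e13 Pa.
2.50e16 / 3.01e13 = 830

830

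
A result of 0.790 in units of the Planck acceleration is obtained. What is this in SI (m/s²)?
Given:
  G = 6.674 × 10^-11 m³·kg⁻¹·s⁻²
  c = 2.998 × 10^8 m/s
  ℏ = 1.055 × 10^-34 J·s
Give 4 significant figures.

One Planck acceleration: a_P = √(c⁷/(ℏG)) = 5.560 × 10^51 m/s².
0.790 × 5.560 × 10^51 m/s² = 4.393 × 10^51 m/s²

4.393 × 10^51 m/s²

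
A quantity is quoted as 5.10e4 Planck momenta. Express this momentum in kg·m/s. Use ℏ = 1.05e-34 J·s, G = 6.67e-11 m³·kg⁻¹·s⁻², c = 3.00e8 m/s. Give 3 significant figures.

One Planck momentum: p_P = √(ℏc³/G) = 6.52 kg·m/s.
5.10e4 × 6.52 kg·m/s = 3.32e5 kg·m/s

3.32e5 kg·m/s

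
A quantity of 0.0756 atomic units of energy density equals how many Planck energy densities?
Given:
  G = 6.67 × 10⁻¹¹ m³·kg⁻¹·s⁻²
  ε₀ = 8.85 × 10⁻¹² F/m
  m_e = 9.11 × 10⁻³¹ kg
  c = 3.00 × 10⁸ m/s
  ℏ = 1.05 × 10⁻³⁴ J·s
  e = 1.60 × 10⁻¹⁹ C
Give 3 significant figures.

4.87 × 10⁻¹⁰²

atomic unit of energy density: u_au = E_h/a₀³ = m_e⁴e¹⁰/((4πε₀)⁵ℏ⁸) = 3.01 × 10¹³ J/m³
Planck energy density: u_P = c⁷/(ℏG²) = 4.68 × 10¹¹³ J/m³
0.0756 × 3.01 × 10¹³ / 4.68 × 10¹¹³ = 4.87 × 10⁻¹⁰²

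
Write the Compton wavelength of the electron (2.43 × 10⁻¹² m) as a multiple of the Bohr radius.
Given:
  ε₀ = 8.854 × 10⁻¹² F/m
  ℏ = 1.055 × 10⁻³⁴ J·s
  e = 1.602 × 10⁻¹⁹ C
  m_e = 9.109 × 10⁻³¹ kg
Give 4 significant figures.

Bohr radius: a₀ = 4πε₀ℏ²/(m_e e²) = 5.297 × 10⁻¹¹ m.
2.43 × 10⁻¹² / 5.297 × 10⁻¹¹ = 0.04587

0.04587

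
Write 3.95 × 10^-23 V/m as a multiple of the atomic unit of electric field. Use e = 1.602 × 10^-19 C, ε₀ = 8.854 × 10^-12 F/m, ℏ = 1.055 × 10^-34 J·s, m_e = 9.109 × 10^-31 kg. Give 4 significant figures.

atomic unit of electric field: E_au = E_h/(e a₀) = m_e²e⁵/((4πε₀)³ℏ⁴) = 5.131 × 10^11 V/m.
3.95 × 10^-23 / 5.131 × 10^11 = 7.698 × 10^-35

7.698 × 10^-35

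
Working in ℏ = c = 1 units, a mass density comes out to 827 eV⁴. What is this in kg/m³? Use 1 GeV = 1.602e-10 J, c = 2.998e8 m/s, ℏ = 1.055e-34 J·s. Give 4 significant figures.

Mass density is [E]/(c²[L]³) = [E]⁴/(ℏ³c⁵).
1 GeV⁴ → 1/(ℏ³c⁵) × (1 GeV in J)⁴ = 2.316e20 kg/m³.
Convert the energy scale: 827 eV⁴ = 8.27e-34 GeV⁴.
Result: 8.27e-34 × 2.316e20 = 1.915e-13 kg/m³.

1.915e-13 kg/m³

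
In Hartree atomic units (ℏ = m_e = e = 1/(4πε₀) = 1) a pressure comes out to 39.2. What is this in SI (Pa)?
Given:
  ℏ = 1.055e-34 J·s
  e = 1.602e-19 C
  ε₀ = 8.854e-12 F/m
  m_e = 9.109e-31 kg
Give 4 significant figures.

One atomic unit of pressure: P_au = E_h/a₀³ = m_e⁴e¹⁰/((4πε₀)⁵ℏ⁸) = 2.929e13 Pa.
39.2 × 2.929e13 Pa = 1.148e15 Pa

1.148e15 Pa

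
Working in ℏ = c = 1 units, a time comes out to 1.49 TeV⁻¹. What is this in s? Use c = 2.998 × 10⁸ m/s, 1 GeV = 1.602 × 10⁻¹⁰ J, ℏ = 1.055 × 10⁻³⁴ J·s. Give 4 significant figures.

A time is [E]⁻¹ in ℏ=c=1; restore one factor of ℏ.
1 GeV⁻¹ → ℏ × (1 GeV in J)⁻¹ = 6.586 × 10⁻²⁵ s.
Convert the energy scale: 1.49 TeV⁻¹ = 1.49 × 10⁻³ GeV⁻¹.
Result: 1.49 × 10⁻³ × 6.586 × 10⁻²⁵ = 9.812 × 10⁻²⁸ s.

9.812 × 10⁻²⁸ s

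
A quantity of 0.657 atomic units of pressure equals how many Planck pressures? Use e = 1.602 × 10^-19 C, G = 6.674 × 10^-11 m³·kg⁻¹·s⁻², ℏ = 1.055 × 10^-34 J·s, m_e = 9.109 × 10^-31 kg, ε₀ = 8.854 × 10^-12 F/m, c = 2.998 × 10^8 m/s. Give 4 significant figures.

4.154 × 10^-101

atomic unit of pressure: P_au = E_h/a₀³ = m_e⁴e¹⁰/((4πε₀)⁵ℏ⁸) = 2.929 × 10^13 Pa
Planck pressure: p_P = c⁷/(ℏG²) = 4.632 × 10^113 Pa
0.657 × 2.929 × 10^13 / 4.632 × 10^113 = 4.154 × 10^-101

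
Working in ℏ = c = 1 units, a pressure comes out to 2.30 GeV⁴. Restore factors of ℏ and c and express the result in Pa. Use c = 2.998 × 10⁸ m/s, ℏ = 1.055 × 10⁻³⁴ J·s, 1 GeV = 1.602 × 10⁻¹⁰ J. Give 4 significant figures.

4.788 × 10³⁷ Pa

Pressure is [E]/[L]³ = [E]⁴/(ℏc)³.
1 GeV⁴ → 1/(ℏc)³ × (1 GeV in J)⁴ = 2.082 × 10³⁷ Pa.
Result: 2.30 × 2.082 × 10³⁷ = 4.788 × 10³⁷ Pa.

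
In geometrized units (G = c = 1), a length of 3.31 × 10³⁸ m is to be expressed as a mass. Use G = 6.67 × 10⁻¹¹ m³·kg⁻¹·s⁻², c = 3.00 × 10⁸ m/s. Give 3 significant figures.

Length → mass via c²/G.
3.31 × 10³⁸ m × (c²/G) = 4.47 × 10⁶⁵ kg

4.47 × 10⁶⁵ kg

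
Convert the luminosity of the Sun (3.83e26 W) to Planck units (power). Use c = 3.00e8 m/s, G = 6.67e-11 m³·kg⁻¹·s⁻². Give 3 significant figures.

Planck power: P_P = c⁵/G = 3.64e52 W.
3.83e26 / 3.64e52 = 1.05e-26

1.05e-26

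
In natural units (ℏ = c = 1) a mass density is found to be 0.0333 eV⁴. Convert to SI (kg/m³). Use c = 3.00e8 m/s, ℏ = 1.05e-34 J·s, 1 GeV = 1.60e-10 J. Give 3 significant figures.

Mass density is [E]/(c²[L]³) = [E]⁴/(ℏ³c⁵).
1 GeV⁴ → 1/(ℏ³c⁵) × (1 GeV in J)⁴ = 2.33e20 kg/m³.
Convert the energy scale: 0.0333 eV⁴ = 3.33e-38 GeV⁴.
Result: 3.33e-38 × 2.33e20 = 7.76e-18 kg/m³.

7.76e-18 kg/m³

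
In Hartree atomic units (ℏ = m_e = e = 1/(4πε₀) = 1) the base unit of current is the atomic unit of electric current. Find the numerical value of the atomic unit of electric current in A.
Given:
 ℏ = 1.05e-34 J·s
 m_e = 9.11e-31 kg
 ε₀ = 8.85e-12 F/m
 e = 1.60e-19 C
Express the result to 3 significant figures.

6.67e-3 A

I_au = e E_h/ℏ = m_e e⁵/((4πε₀)²ℏ³)
E_h = 4.38e-18 J
e·E_h/ℏ = 6.67e-3 A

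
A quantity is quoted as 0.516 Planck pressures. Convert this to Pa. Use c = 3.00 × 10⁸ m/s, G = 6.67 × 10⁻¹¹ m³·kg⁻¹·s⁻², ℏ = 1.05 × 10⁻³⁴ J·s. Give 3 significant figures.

2.42 × 10¹¹³ Pa

One Planck pressure: p_P = c⁷/(ℏG²) = 4.68 × 10¹¹³ Pa.
0.516 × 4.68 × 10¹¹³ Pa = 2.42 × 10¹¹³ Pa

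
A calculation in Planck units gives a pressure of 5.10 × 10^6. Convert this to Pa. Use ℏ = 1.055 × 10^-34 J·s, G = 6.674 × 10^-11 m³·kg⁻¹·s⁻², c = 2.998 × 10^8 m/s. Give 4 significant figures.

One Planck pressure: p_P = c⁷/(ℏG²) = 4.632 × 10^113 Pa.
5.10 × 10^6 × 4.632 × 10^113 Pa = 2.362 × 10^120 Pa

2.362 × 10^120 Pa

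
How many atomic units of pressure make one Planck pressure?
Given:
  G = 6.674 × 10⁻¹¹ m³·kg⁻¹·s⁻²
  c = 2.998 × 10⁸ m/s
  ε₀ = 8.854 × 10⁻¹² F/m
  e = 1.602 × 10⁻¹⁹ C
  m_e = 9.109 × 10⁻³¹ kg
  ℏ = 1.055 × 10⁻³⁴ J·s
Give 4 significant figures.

Planck pressure: p_P = c⁷/(ℏG²) = 4.632 × 10¹¹³ Pa
atomic unit of pressure: P_au = E_h/a₀³ = m_e⁴e¹⁰/((4πε₀)⁵ℏ⁸) = 2.929 × 10¹³ Pa
ratio = 4.632 × 10¹¹³ / 2.929 × 10¹³ = 1.581 × 10¹⁰⁰

1.581 × 10¹⁰⁰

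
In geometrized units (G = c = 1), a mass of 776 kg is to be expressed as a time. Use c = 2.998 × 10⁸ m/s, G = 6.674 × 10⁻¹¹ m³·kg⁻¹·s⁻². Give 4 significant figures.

Mass → time via G/c³.
776 kg × (G/c³) = 1.922 × 10⁻³³ s

1.922 × 10⁻³³ s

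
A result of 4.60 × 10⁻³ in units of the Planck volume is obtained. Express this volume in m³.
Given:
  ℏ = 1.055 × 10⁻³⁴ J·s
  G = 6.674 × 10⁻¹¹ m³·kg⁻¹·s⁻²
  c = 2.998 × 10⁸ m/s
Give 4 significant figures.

1.943 × 10⁻¹⁰⁷ m³

One Planck volume: V_P = (ℏG/c³)^(3/2) = 4.224 × 10⁻¹⁰⁵ m³.
4.60 × 10⁻³ × 4.224 × 10⁻¹⁰⁵ m³ = 1.943 × 10⁻¹⁰⁷ m³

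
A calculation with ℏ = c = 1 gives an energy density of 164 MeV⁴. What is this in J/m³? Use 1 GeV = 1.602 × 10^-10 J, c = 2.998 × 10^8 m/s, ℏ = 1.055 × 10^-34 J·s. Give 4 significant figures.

[E]/[L]³ = [E]⁴/(ℏc)³; restore (ℏc)⁻³.
1 GeV⁴ → 1/(ℏc)³ × (1 GeV in J)⁴ = 2.082 × 10^37 J/m³.
Convert the energy scale: 164 MeV⁴ = 1.64 × 10^-10 GeV⁴.
Result: 1.64 × 10^-10 × 2.082 × 10^37 = 3.414 × 10^27 J/m³.

3.414 × 10^27 J/m³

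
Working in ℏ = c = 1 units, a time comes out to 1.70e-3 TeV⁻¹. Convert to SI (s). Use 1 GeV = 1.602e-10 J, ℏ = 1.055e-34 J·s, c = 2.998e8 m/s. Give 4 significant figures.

1.120e-30 s

A time is [E]⁻¹ in ℏ=c=1; restore one factor of ℏ.
1 GeV⁻¹ → ℏ × (1 GeV in J)⁻¹ = 6.586e-25 s.
Convert the energy scale: 1.70e-3 TeV⁻¹ = 1.70e-6 GeV⁻¹.
Result: 1.70e-6 × 6.586e-25 = 1.120e-30 s.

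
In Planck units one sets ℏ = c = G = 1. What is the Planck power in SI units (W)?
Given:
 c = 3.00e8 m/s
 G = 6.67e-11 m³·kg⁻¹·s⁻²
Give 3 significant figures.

3.64e52 W

P_P = c⁵/G
  = 2.43e42 / 6.67e-11
  = 3.64e52 W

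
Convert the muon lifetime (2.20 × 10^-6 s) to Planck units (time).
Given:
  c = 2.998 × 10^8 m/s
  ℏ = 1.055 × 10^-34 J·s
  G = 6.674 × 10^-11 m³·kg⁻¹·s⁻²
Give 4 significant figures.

Planck time: t_P = √(ℏG/c⁵) = 5.392 × 10^-44 s.
2.20 × 10^-6 / 5.392 × 10^-44 = 4.080 × 10^37

4.080 × 10^37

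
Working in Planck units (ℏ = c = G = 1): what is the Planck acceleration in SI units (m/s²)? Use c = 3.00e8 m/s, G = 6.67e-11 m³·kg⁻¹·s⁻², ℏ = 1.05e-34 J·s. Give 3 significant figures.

5.59e51 m/s²

From ℏ = c = G = 1 the acceleration scale is a_P = √(c⁷/(ℏG)).
  = √(3.12e103)
  = 5.59e51 m/s²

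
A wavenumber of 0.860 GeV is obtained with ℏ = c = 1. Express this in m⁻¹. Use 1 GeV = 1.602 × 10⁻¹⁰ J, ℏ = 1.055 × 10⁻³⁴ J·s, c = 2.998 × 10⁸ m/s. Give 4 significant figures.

Inverse length is [E]/(ℏc).
1 GeV → 1/(ℏc) × (1 GeV in J) = 5.065 × 10¹⁵ m⁻¹.
Result: 0.860 × 5.065 × 10¹⁵ = 4.356 × 10¹⁵ m⁻¹.

4.356 × 10¹⁵ m⁻¹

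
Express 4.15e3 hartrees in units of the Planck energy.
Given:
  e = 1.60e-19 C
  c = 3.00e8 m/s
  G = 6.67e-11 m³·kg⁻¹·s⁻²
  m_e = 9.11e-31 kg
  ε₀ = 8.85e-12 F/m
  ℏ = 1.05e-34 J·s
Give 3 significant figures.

hartree: E_h = m_e e⁴/(4πε₀ℏ)² = 4.38e-18 J
Planck energy: E_P = √(ℏc⁵/G) = 1.96e9 J
4.15e3 × 4.38e-18 / 1.96e9 = 9.29e-24

9.29e-24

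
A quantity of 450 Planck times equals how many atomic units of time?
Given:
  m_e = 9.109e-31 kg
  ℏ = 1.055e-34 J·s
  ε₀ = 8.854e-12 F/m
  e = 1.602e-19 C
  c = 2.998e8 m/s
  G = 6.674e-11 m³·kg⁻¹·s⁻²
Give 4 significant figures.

1.001e-24

Planck time: t_P = √(ℏG/c⁵) = 5.392e-44 s
atomic unit of time: τ_au = (4πε₀)²ℏ³/(m_e e⁴) = 2.423e-17 s
450 × 5.392e-44 / 2.423e-17 = 1.001e-24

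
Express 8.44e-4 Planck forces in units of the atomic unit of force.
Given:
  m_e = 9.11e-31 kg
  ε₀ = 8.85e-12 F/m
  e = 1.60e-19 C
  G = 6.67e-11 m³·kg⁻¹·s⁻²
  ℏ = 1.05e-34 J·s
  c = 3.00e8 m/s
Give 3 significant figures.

1.23e48

Planck force: F_P = c⁴/G = 1.21e44 N
atomic unit of force: F_au = E_h/a₀ = m_e²e⁶/((4πε₀)³ℏ⁴) = 8.33e-8 N
8.44e-4 × 1.21e44 / 8.33e-8 = 1.23e48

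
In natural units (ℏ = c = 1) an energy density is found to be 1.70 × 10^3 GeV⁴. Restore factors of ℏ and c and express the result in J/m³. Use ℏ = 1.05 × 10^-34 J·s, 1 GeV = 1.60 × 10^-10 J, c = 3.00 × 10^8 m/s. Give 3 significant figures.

[E]/[L]³ = [E]⁴/(ℏc)³; restore (ℏc)⁻³.
1 GeV⁴ → 1/(ℏc)³ × (1 GeV in J)⁴ = 2.10 × 10^37 J/m³.
Result: 1.70 × 10^3 × 2.10 × 10^37 = 3.56 × 10^40 J/m³.

3.56 × 10^40 J/m³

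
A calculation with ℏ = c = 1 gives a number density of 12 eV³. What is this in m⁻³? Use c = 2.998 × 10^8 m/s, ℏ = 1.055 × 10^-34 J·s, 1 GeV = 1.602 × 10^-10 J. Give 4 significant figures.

1.559 × 10^21 m⁻³

Number density is [L]⁻³ = [E]³/(ℏc)³.
1 GeV³ → 1/(ℏc)³ × (1 GeV in J)³ = 1.299 × 10^47 m⁻³.
Convert the energy scale: 12 eV³ = 1.20 × 10^-26 GeV³.
Result: 1.20 × 10^-26 × 1.299 × 10^47 = 1.559 × 10^21 m⁻³.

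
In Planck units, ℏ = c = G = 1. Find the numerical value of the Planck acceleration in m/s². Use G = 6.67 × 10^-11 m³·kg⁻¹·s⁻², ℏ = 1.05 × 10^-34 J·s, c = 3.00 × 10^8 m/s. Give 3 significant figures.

Dimensional analysis gives a_P = √(c⁷/(ℏG)).
  = √(3.12 × 10^103)
  = 5.59 × 10^51 m/s²

5.59 × 10^51 m/s²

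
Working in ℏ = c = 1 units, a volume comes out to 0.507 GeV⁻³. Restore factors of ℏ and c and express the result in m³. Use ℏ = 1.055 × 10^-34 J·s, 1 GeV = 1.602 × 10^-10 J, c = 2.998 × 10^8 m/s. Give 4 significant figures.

3.902 × 10^-48 m³

Volume is [L]³ = [E]⁻³·(ℏc)³.
1 GeV⁻³ → (ℏc)³ × (1 GeV in J)⁻³ = 7.696 × 10^-48 m³.
Result: 0.507 × 7.696 × 10^-48 = 3.902 × 10^-48 m³.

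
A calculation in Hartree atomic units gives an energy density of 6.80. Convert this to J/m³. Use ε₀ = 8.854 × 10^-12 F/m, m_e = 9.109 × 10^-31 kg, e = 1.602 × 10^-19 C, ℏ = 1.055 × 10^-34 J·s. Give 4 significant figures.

One atomic unit of energy density: u_au = E_h/a₀³ = m_e⁴e¹⁰/((4πε₀)⁵ℏ⁸) = 2.929 × 10^13 J/m³.
6.80 × 2.929 × 10^13 J/m³ = 1.992 × 10^14 J/m³

1.992 × 10^14 J/m³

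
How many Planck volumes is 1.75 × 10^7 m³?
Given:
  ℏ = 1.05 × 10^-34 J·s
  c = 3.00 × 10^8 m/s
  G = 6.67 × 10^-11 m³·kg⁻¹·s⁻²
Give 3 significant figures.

Planck volume: V_P = (ℏG/c³)^(3/2) = 4.18 × 10^-105 m³.
1.75 × 10^7 / 4.18 × 10^-105 = 4.19 × 10^111

4.19 × 10^111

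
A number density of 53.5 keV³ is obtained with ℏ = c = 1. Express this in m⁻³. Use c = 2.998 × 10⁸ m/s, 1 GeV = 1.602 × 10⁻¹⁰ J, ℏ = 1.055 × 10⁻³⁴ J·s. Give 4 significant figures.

Number density is [L]⁻³ = [E]³/(ℏc)³.
1 GeV³ → 1/(ℏc)³ × (1 GeV in J)³ = 1.299 × 10⁴⁷ m⁻³.
Convert the energy scale: 53.5 keV³ = 5.35 × 10⁻¹⁷ GeV³.
Result: 5.35 × 10⁻¹⁷ × 1.299 × 10⁴⁷ = 6.952 × 10³⁰ m⁻³.

6.952 × 10³⁰ m⁻³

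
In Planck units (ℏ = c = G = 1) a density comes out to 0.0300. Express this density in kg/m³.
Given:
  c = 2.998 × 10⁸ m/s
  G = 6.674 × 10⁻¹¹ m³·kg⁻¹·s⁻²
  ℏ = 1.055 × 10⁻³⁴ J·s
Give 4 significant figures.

1.546 × 10⁹⁵ kg/m³

One Planck density: ρ_P = c⁵/(ℏG²) = 5.154 × 10⁹⁶ kg/m³.
0.0300 × 5.154 × 10⁹⁶ kg/m³ = 1.546 × 10⁹⁵ kg/m³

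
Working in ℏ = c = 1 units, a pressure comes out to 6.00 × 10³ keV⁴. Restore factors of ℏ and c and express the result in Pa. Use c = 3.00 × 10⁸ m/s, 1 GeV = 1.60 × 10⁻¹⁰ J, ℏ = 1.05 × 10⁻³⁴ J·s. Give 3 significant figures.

1.26 × 10¹⁷ Pa

Pressure is [E]/[L]³ = [E]⁴/(ℏc)³.
1 GeV⁴ → 1/(ℏc)³ × (1 GeV in J)⁴ = 2.10 × 10³⁷ Pa.
Convert the energy scale: 6.00 × 10³ keV⁴ = 6.00 × 10⁻²¹ GeV⁴.
Result: 6.00 × 10⁻²¹ × 2.10 × 10³⁷ = 1.26 × 10¹⁷ Pa.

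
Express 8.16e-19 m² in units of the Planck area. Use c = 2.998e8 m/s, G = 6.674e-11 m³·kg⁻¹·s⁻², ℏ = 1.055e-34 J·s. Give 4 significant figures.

Planck area: A_P = ℏG/c³ = 2.613e-70 m².
8.16e-19 / 2.613e-70 = 3.123e51

3.123e51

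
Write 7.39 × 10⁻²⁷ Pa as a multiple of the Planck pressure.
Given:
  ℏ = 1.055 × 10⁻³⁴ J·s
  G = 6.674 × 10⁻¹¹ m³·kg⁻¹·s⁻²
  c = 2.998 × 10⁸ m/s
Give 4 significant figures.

Planck pressure: p_P = c⁷/(ℏG²) = 4.632 × 10¹¹³ Pa.
7.39 × 10⁻²⁷ / 4.632 × 10¹¹³ = 1.595 × 10⁻¹⁴⁰

1.595 × 10⁻¹⁴⁰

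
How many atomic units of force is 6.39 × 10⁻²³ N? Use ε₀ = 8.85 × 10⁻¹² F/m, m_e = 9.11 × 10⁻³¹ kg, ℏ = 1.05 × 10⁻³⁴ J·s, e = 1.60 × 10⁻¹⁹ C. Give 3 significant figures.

7.67 × 10⁻¹⁶

atomic unit of force: F_au = E_h/a₀ = m_e²e⁶/((4πε₀)³ℏ⁴) = 8.33 × 10⁻⁸ N.
6.39 × 10⁻²³ / 8.33 × 10⁻⁸ = 7.67 × 10⁻¹⁶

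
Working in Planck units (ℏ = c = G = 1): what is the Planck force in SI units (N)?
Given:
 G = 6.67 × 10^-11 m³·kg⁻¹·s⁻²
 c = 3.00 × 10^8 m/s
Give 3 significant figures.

1.21 × 10^44 N

The unique combination of the constants set to 1 with dimensions of force is F_P = c⁴/G.
  = 8.10 × 10^33 / 6.67 × 10^-11
  = 1.21 × 10^44 N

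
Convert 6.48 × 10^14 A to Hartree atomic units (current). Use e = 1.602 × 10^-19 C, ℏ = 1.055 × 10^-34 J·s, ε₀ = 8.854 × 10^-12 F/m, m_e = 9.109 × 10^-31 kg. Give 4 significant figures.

9.800 × 10^16

atomic unit of electric current: I_au = e E_h/ℏ = m_e e⁵/((4πε₀)²ℏ³) = 6.612 × 10^-3 A.
6.48 × 10^14 / 6.612 × 10^-3 = 9.800 × 10^16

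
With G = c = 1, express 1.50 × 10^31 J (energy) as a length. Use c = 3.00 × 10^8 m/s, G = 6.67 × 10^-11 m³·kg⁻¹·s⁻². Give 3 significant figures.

Energy → length via G/c⁴.
1.50 × 10^31 J × (G/c⁴) = 1.24 × 10^-13 m

1.24 × 10^-13 m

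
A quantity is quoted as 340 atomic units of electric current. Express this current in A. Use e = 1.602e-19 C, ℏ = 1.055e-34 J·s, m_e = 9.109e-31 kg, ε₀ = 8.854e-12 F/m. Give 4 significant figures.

One atomic unit of electric current: I_au = e E_h/ℏ = m_e e⁵/((4πε₀)²ℏ³) = 6.612e-3 A.
340 × 6.612e-3 A = 2.248 A

2.248 A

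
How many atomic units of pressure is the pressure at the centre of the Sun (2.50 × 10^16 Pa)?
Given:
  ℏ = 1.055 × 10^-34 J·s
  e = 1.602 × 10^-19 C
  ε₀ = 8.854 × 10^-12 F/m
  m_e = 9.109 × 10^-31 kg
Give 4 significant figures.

atomic unit of pressure: P_au = E_h/a₀³ = m_e⁴e¹⁰/((4πε₀)⁵ℏ⁸) = 2.929 × 10^13 Pa.
2.50 × 10^16 / 2.929 × 10^13 = 853.5

853.5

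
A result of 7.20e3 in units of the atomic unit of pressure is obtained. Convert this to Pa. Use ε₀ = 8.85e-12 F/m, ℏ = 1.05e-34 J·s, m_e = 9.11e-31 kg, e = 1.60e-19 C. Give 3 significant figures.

2.17e17 Pa

One atomic unit of pressure: P_au = E_h/a₀³ = m_e⁴e¹⁰/((4πε₀)⁵ℏ⁸) = 3.01e13 Pa.
7.20e3 × 3.01e13 Pa = 2.17e17 Pa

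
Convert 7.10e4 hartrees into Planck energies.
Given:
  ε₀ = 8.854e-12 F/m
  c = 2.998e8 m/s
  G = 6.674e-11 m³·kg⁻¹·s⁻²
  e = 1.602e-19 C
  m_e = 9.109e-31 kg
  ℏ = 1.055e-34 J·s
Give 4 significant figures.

1.580e-22

hartree: E_h = m_e e⁴/(4πε₀ℏ)² = 4.354e-18 J
Planck energy: E_P = √(ℏc⁵/G) = 1.957e9 J
7.10e4 × 4.354e-18 / 1.957e9 = 1.580e-22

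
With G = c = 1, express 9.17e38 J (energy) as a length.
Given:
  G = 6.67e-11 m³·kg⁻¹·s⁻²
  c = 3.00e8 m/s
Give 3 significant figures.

7.55e-6 m

Energy → length via G/c⁴.
9.17e38 J × (G/c⁴) = 7.55e-6 m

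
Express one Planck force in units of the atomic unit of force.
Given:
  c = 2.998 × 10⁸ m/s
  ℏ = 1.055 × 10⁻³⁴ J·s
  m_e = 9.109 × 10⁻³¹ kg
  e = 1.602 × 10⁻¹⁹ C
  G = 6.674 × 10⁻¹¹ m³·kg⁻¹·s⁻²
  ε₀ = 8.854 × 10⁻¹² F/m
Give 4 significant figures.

1.473 × 10⁵¹

Planck force: F_P = c⁴/G = 1.210 × 10⁴⁴ N
atomic unit of force: F_au = E_h/a₀ = m_e²e⁶/((4πε₀)³ℏ⁴) = 8.220 × 10⁻⁸ N
ratio = 1.210 × 10⁴⁴ / 8.220 × 10⁻⁸ = 1.473 × 10⁵¹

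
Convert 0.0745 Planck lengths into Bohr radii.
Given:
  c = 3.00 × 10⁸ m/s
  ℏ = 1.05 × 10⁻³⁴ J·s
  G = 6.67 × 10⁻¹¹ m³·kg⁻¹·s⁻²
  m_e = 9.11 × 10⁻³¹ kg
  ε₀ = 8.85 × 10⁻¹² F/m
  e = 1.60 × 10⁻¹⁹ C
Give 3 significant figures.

Planck length: ℓ_P = √(ℏG/c³) = 1.61 × 10⁻³⁵ m
Bohr radius: a₀ = 4πε₀ℏ²/(m_e e²) = 5.26 × 10⁻¹¹ m
0.0745 × 1.61 × 10⁻³⁵ / 5.26 × 10⁻¹¹ = 2.28 × 10⁻²⁶

2.28 × 10⁻²⁶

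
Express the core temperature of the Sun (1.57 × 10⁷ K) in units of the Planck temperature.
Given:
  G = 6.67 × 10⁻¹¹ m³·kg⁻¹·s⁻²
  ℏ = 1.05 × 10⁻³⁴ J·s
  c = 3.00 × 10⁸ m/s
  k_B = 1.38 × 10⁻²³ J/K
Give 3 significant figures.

Planck temperature: T_P = √(ℏc⁵/G) / k_B = 1.42 × 10³² K.
1.57 × 10⁷ / 1.42 × 10³² = 1.11 × 10⁻²⁵

1.11 × 10⁻²⁵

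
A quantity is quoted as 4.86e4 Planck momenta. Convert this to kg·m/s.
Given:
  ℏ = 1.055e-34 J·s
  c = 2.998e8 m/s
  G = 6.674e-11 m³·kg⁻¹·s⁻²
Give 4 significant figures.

3.172e5 kg·m/s

One Planck momentum: p_P = √(ℏc³/G) = 6.527 kg·m/s.
4.86e4 × 6.527 kg·m/s = 3.172e5 kg·m/s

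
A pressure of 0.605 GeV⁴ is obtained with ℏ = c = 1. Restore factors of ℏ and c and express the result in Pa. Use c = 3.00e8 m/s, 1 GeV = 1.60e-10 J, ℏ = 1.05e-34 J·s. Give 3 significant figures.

1.27e37 Pa

Pressure is [E]/[L]³ = [E]⁴/(ℏc)³.
1 GeV⁴ → 1/(ℏc)³ × (1 GeV in J)⁴ = 2.10e37 Pa.
Result: 0.605 × 2.10e37 = 1.27e37 Pa.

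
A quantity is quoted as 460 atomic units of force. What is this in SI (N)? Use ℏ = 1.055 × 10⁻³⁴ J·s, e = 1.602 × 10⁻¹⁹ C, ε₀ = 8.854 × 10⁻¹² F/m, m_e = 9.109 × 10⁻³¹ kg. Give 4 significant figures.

One atomic unit of force: F_au = E_h/a₀ = m_e²e⁶/((4πε₀)³ℏ⁴) = 8.220 × 10⁻⁸ N.
460 × 8.220 × 10⁻⁸ N = 3.781 × 10⁻⁵ N

3.781 × 10⁻⁵ N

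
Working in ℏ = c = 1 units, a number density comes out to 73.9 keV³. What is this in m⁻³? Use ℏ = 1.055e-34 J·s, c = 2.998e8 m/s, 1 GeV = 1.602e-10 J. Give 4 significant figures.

9.602e30 m⁻³

Number density is [L]⁻³ = [E]³/(ℏc)³.
1 GeV³ → 1/(ℏc)³ × (1 GeV in J)³ = 1.299e47 m⁻³.
Convert the energy scale: 73.9 keV³ = 7.39e-17 GeV³.
Result: 7.39e-17 × 1.299e47 = 9.602e30 m⁻³.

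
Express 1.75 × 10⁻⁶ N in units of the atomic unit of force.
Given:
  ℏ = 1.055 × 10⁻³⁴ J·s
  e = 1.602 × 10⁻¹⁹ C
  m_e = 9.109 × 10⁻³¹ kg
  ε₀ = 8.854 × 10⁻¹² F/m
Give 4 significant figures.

21.29

atomic unit of force: F_au = E_h/a₀ = m_e²e⁶/((4πε₀)³ℏ⁴) = 8.220 × 10⁻⁸ N.
1.75 × 10⁻⁶ / 8.220 × 10⁻⁸ = 21.29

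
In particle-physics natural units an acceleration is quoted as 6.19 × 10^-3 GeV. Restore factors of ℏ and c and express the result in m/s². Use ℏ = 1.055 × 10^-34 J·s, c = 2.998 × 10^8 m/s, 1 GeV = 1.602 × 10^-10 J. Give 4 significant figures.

Acceleration is [L]/[T]² = c·[E]/ℏ.
1 GeV → c/ℏ × (1 GeV in J) = 4.552 × 10^32 m/s².
Result: 6.19 × 10^-3 × 4.552 × 10^32 = 2.818 × 10^30 m/s².

2.818 × 10^30 m/s²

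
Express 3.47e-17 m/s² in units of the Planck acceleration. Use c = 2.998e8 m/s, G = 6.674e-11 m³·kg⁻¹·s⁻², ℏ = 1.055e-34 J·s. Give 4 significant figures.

Planck acceleration: a_P = √(c⁷/(ℏG)) = 5.560e51 m/s².
3.47e-17 / 5.560e51 = 6.241e-69

6.241e-69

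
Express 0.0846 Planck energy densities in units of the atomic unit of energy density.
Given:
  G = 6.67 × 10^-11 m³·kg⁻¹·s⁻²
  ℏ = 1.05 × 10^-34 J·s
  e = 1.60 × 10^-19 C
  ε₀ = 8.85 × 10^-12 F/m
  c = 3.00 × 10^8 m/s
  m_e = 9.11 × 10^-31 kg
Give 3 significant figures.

Planck energy density: u_P = c⁷/(ℏG²) = 4.68 × 10^113 J/m³
atomic unit of energy density: u_au = E_h/a₀³ = m_e⁴e¹⁰/((4πε₀)⁵ℏ⁸) = 3.01 × 10^13 J/m³
0.0846 × 4.68 × 10^113 / 3.01 × 10^13 = 1.31 × 10^99

1.31 × 10^99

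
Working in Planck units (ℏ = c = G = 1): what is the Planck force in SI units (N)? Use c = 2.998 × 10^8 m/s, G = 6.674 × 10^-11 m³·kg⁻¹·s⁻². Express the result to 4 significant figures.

Dimensional analysis gives F_P = c⁴/G.
  = 8.078 × 10^33 / 6.674 × 10^-11
  = 1.210 × 10^44 N

1.210 × 10^44 N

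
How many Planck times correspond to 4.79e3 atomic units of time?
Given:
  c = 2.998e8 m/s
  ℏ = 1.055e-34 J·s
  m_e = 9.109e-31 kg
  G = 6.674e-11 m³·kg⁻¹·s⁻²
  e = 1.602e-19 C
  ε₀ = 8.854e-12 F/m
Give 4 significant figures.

2.152e30

atomic unit of time: τ_au = (4πε₀)²ℏ³/(m_e e⁴) = 2.423e-17 s
Planck time: t_P = √(ℏG/c⁵) = 5.392e-44 s
4.79e3 × 2.423e-17 / 5.392e-44 = 2.152e30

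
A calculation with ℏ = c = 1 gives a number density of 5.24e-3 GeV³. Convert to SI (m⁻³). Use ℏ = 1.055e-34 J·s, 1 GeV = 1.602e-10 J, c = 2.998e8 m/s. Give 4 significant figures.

Number density is [L]⁻³ = [E]³/(ℏc)³.
1 GeV³ → 1/(ℏc)³ × (1 GeV in J)³ = 1.299e47 m⁻³.
Result: 5.24e-3 × 1.299e47 = 6.809e44 m⁻³.

6.809e44 m⁻³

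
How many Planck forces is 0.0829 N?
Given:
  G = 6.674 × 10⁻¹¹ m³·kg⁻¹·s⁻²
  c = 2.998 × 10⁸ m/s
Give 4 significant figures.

Planck force: F_P = c⁴/G = 1.210 × 10⁴⁴ N.
0.0829 / 1.210 × 10⁴⁴ = 6.849 × 10⁻⁴⁶

6.849 × 10⁻⁴⁶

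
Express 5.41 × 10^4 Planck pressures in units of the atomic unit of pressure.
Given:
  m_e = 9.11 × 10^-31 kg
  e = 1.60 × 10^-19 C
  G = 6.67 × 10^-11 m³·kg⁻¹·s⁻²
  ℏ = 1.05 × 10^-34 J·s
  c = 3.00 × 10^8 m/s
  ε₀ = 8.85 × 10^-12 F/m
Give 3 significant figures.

Planck pressure: p_P = c⁷/(ℏG²) = 4.68 × 10^113 Pa
atomic unit of pressure: P_au = E_h/a₀³ = m_e⁴e¹⁰/((4πε₀)⁵ℏ⁸) = 3.01 × 10^13 Pa
5.41 × 10^4 × 4.68 × 10^113 / 3.01 × 10^13 = 8.41 × 10^104

8.41 × 10^104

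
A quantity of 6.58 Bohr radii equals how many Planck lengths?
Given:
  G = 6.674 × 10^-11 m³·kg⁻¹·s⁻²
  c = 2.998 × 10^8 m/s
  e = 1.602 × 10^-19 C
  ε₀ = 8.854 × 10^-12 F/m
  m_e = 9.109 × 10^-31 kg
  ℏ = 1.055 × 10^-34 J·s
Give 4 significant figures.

2.156 × 10^25

Bohr radius: a₀ = 4πε₀ℏ²/(m_e e²) = 5.297 × 10^-11 m
Planck length: ℓ_P = √(ℏG/c³) = 1.616 × 10^-35 m
6.58 × 5.297 × 10^-11 / 1.616 × 10^-35 = 2.156 × 10^25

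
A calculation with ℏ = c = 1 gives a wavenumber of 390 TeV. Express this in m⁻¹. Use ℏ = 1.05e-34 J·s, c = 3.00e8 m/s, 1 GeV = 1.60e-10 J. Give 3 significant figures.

1.98e21 m⁻¹

Inverse length is [E]/(ℏc).
1 GeV → 1/(ℏc) × (1 GeV in J) = 5.08e15 m⁻¹.
Convert the energy scale: 390 TeV = 3.90e5 GeV.
Result: 3.90e5 × 5.08e15 = 1.98e21 m⁻¹.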